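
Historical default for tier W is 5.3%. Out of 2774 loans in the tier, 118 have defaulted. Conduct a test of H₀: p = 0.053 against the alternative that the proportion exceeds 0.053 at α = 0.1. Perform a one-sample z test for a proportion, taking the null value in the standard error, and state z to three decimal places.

p̂ = 118/2774 ≈ 0.0425379.
SE = √(p₀(1−p₀)/n) = √(0.050191/2774) = 0.0042536.
z = (0.0425379 − 0.053)/0.0042536 = -0.0104621/0.0042536 = -2.460.
p-value = P(Z > -2.460) ≈ 0.9930, so at α = 0.1 we fail to reject H₀.

z = -2.460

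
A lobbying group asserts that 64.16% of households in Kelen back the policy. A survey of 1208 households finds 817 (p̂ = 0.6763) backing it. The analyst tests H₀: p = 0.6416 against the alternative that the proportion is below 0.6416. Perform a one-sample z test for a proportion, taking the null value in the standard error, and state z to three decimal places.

p̂ = 817/1208 ≈ 0.676325.
SE = √(p₀(1−p₀)/n) = √(0.22995/1208) = 0.013797.
z = (0.676325 − 0.6416)/0.013797 = 0.034725/0.013797 = 2.517.
p-value = P(Z < 2.517) ≈ 0.9941.

z = 2.517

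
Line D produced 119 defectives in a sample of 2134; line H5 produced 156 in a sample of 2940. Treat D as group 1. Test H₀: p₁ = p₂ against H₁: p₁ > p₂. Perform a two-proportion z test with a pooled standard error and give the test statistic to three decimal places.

z = 0.420

p̂₁ = 119/2134 ≈ 0.055764, p̂₂ = 156/2940 ≈ 0.053061.
Pooled p̂ = (119+156)/(2134+2940) = 275/5074 = 0.054198.
SE = √(0.0512605 × 0.00080874) = 0.006439.
z = (0.055764 − 0.053061)/0.006439 = 0.002703/0.006439 = 0.420.
p-value = P(Z > 0.420) ≈ 0.3373.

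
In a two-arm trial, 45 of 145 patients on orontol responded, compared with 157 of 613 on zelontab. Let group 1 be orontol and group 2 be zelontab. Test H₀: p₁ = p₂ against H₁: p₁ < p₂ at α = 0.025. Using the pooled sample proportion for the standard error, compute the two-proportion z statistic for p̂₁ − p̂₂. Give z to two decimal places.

p̂₁ = 45/145 = 0.3103, p̂₂ = 157/613 = 0.2561.
Pooled p̂ = (45+157)/(145+613) = 202/758 = 0.2665.
SE = √(p̂(1−p̂)(1/n₁+1/n₂)) = √(0.2665·0.7335·0.00852787) = √(0.00166697) = 0.0408.
z = (0.3103 − 0.2561)/0.0408 = 0.0542/0.0408 = 1.33.
p-value = P(Z < 1.328) ≈ 0.9079; since p > α = 0.025, fail to reject H₀.

z = 1.33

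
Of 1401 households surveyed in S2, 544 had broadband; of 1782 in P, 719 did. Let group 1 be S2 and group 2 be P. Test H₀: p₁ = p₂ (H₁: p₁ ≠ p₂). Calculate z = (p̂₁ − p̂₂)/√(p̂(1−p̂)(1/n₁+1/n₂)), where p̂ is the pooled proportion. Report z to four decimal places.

p̂₁ = 544/1401 = 0.388294, p̂₂ = 719/1782 = 0.403479.
Pooled p̂ = (544+719)/(1401+1782) = 1263/3183 = 0.396795.
SE = √(p̂(1−p̂)(1/n₁+1/n₂)) = √(0.396795·0.603205·0.00127494) = √(0.000305156) = 0.017469.
z = (0.388294 − 0.403479)/0.017469 = -0.015185/0.017469 = -0.8693.
p-value = 2·P(Z > 0.869) ≈ 0.3847.

z = -0.8693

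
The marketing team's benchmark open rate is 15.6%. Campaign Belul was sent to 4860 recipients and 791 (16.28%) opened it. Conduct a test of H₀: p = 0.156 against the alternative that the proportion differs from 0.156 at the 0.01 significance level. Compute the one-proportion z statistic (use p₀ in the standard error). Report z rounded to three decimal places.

z = 1.298

p̂ = 791/4860 = 0.162757.
Standard error under H₀: √(0.156×0.844/4860) = 0.005205.
z = (0.162757 − 0.156)/0.005205 = 0.006757/0.005205 = 1.298.
Two-sided p-value ≈ 2·Φ(−1.298) = 0.1942; since p > α = 0.01, fail to reject H₀.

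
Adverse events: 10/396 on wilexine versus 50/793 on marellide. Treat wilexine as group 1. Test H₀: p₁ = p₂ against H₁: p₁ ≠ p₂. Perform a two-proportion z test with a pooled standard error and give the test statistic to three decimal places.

z = -2.806

p̂₁ = 10/396 = 0.02525, p̂₂ = 50/793 = 0.06305.
Pooled p̂ = (10+50)/(396+793) = 60/1189 = 0.05046.
SE = √(0.0479161 × 0.00378629) = 0.01347.
z = (0.02525 − 0.06305)/0.01347 = -0.03780/0.01347 = -2.806.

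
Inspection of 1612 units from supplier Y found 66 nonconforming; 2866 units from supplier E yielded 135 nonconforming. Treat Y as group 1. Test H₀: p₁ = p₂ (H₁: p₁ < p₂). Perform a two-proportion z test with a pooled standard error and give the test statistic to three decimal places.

p̂₁ = 66/1612 = 0.040943, p̂₂ = 135/2866 = 0.047104.
Pooled p̂ = (66+135)/(1612+2866) = 201/4478 = 0.044886.
SE = √(0.0428713 × 0.000969266) = 0.006446.
z = (0.040943 − 0.047104)/0.006446 = -0.006161/0.006446 = -0.956.
p-value = P(Z < -0.956) ≈ 0.1696.

z = -0.956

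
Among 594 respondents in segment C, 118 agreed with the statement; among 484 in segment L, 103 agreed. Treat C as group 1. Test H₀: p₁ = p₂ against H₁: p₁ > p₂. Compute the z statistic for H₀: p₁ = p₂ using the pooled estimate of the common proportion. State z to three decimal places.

p̂₁ = 118/594 ≈ 0.19865, p̂₂ = 103/484 ≈ 0.21281.
Pooled p̂ = (118+103)/(594+484) = 221/1078 = 0.20501.
SE = √(0.16298 × 0.00374962) = 0.02472.
z = (0.19865 − 0.21281)/0.02472 = -0.01416/0.02472 = -0.573.

z = -0.573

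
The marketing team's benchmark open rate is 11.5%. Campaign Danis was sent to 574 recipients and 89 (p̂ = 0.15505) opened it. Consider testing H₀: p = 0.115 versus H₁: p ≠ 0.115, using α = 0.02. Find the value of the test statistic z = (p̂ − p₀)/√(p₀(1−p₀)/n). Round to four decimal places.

p̂ = 89/574 = 0.1550523.
SE = √(p₀(1−p₀)/n) = √(0.10178/574) = 0.0133157.
z = (0.1550523 − 0.115)/0.0133157 = 0.0400523/0.0133157 = 3.0079.
p-value = 2·P(Z > 3.008) ≈ 0.0026; since p < α = 0.02, reject H₀.

z = 3.0079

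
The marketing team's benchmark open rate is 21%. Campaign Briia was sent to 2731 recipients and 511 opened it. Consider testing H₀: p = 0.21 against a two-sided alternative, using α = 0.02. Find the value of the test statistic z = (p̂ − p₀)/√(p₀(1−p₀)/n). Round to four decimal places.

p̂ = 511/2731 = 0.187111.
Standard error under H₀: √(0.21×0.79/2731) = 0.007794.
z = (0.187111 − 0.21)/0.007794 = -0.022889/0.007794 = -2.9367.
p-value = 2·P(Z > 2.937) ≈ 0.0033. With α = 0.02, reject H₀.

z = -2.9367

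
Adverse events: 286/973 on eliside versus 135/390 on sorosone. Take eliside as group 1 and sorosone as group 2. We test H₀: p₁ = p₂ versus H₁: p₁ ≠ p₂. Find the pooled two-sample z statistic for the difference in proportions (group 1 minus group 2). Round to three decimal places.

z = -1.886

p̂₁ = 286/973 = 0.29394, p̂₂ = 135/390 = 0.34615.
Pooled p̂ = (286+135)/(973+390) = 421/1363 = 0.30888.
SE = √(p̂(1−p̂)(1/n₁+1/n₂)) = √(0.30888·0.69112·0.00359185) = √(0.00076676) = 0.02769.
z = (0.29394 − 0.34615)/0.02769 = -0.05221/0.02769 = -1.886.
p-value = 2·P(Z > 1.886) ≈ 0.0593.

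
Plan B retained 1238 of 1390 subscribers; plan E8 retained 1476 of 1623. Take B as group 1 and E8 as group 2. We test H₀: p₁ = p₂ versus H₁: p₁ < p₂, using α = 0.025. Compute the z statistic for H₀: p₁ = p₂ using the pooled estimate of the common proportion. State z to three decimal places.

p̂₁ = 1238/1390 = 0.890647, p̂₂ = 1476/1623 = 0.909427.
Pooled p̂ = (1238+1476)/(1390+1623) = 2714/3013 = 0.900763.
SE = √(0.0893887 × 0.00133557) = 0.010926.
z = (0.890647 − 0.909427)/0.010926 = -0.018780/0.010926 = -1.719.
p-value = P(Z < -1.719) ≈ 0.0428; since p > α = 0.025, fail to reject H₀.

z = -1.719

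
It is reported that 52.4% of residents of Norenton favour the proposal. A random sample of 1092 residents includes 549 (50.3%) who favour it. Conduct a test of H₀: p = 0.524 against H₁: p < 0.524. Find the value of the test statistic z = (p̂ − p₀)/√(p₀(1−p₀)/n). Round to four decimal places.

z = -1.4062

p̂ = 549/1092 ≈ 0.5027473.
Under H₀, SE = √(0.524·0.476/1092) = √(0.00022841) = 0.0151132.
z = (0.5027473 − 0.524)/0.0151132 = -0.0212527/0.0151132 = -1.4062.
p-value = P(Z < -1.406) ≈ 0.0798.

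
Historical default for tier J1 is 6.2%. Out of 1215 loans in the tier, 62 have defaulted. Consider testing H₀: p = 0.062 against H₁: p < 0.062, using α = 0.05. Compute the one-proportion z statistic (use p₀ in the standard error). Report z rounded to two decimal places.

z = -1.59

p̂ = 62/1215 ≈ 0.0510.
Under H₀, SE = √(0.062·0.938/1215) = √(4.7865e-05) = 0.0069.
z = (0.0510 − 0.062)/0.0069 = -0.0110/0.0069 = -1.59.
p-value = P(Z < -1.586) ≈ 0.0564; since p > α = 0.05, fail to reject H₀.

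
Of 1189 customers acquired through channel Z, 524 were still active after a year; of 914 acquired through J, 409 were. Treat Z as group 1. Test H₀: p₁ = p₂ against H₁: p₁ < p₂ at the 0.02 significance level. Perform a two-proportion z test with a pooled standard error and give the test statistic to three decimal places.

z = -0.310

p̂₁ = 524/1189 = 0.44071, p̂₂ = 409/914 = 0.44748.
Pooled p̂ = (524+409)/(1189+914) = 933/2103 = 0.44365.
SE = √(p̂(1−p̂)(1/n₁+1/n₂)) = √(0.44365·0.55635·0.00193513) = √(0.000477639) = 0.02185.
z = (0.44071 − 0.44748)/0.02185 = -0.00677/0.02185 = -0.310.
p-value = P(Z < -0.310) ≈ 0.3782, so at α = 0.02 we fail to reject H₀.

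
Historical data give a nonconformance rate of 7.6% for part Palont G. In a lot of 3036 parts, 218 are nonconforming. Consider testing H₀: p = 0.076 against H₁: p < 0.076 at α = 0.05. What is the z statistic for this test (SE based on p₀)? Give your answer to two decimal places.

p̂ = 218/3036 ≈ 0.07181.
Standard error under H₀: √(0.076×0.924/3036) = 0.00481.
z = (0.07181 − 0.076)/0.00481 = -0.00419/0.00481 = -0.87.
p-value = P(Z < -0.872) ≈ 0.1915. With α = 0.05, fail to reject H₀.

z = -0.87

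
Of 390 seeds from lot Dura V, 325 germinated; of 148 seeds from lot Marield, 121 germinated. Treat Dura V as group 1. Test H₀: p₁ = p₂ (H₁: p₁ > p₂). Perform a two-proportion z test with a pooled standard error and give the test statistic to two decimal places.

p̂₁ = 325/390 ≈ 0.8333, p̂₂ = 121/148 ≈ 0.8176.
Pooled p̂ = (325+121)/(390+148) = 446/538 = 0.8290.
SE = √(p̂(1−p̂)(1/n₁+1/n₂)) = √(0.8290·0.1710·0.00932086) = √(0.00132134) = 0.0364.
z = (0.8333 − 0.8176)/0.0364 = 0.0157/0.0364 = 0.43.

z = 0.43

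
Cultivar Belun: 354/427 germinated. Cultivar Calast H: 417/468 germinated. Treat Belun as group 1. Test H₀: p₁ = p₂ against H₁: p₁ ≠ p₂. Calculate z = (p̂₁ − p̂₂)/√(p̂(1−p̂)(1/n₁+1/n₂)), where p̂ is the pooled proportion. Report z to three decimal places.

p̂₁ = 354/427 ≈ 0.82904, p̂₂ = 417/468 ≈ 0.89103.
Pooled p̂ = (354+417)/(427+468) = 771/895 = 0.86145.
SE = √(p̂(1−p̂)(1/n₁+1/n₂)) = √(0.86145·0.13855·0.00447867) = √(0.000534539) = 0.02312.
z = (0.82904 − 0.89103)/0.02312 = -0.06199/0.02312 = -2.681.

z = -2.681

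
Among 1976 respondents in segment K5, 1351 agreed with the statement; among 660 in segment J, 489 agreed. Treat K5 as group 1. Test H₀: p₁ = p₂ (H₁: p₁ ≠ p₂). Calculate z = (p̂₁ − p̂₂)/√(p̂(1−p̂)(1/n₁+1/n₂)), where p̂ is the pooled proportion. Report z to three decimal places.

z = -2.771

p̂₁ = 1351/1976 ≈ 0.683704, p̂₂ = 489/660 ≈ 0.740909.
Pooled p̂ = (1351+489)/(1976+660) = 1840/2636 = 0.698027.
SE = √(p̂(1−p̂)(1/n₁+1/n₂)) = √(0.698027·0.301973·0.00202122) = √(0.000426044) = 0.020641.
z = (0.683704 − 0.740909)/0.020641 = -0.057205/0.020641 = -2.771.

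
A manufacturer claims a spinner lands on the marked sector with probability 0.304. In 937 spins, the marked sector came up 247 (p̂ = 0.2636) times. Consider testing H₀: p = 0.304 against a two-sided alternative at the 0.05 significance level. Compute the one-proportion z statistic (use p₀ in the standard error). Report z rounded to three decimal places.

z = -2.688

p̂ = 247/937 ≈ 0.263607.
SE = √(p₀(1−p₀)/n) = √(0.21158/937) = 0.015027.
z = (0.263607 − 0.304)/0.015027 = -0.040393/0.015027 = -2.688.
p-value = 2·P(Z > 2.688) ≈ 0.0072, so at α = 0.05 we reject H₀.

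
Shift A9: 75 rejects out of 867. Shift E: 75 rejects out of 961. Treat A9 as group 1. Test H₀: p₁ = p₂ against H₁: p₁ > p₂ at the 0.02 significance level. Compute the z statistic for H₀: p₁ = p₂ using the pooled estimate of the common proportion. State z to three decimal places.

z = 0.658

p̂₁ = 75/867 ≈ 0.086505, p̂₂ = 75/961 ≈ 0.078044.
Pooled p̂ = (75+75)/(867+961) = 150/1828 = 0.082057.
SE = √(0.0753236 × 0.00219399) = 0.012855.
z = (0.086505 − 0.078044)/0.012855 = 0.008461/0.012855 = 0.658.
p-value = P(Z > 0.658) ≈ 0.2552; since p > α = 0.02, fail to reject H₀.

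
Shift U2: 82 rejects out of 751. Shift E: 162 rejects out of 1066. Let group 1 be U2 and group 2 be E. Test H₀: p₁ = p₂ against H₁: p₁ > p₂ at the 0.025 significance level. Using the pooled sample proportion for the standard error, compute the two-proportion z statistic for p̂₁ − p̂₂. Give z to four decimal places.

z = -2.6338

p̂₁ = 82/751 ≈ 0.1091877, p̂₂ = 162/1066 ≈ 0.1519700.
Pooled p̂ = (82+162)/(751+1066) = 244/1817 = 0.1342873.
SE = √(p̂(1−p̂)(1/n₁+1/n₂)) = √(0.1342873·0.8657127·0.00226964) = √(0.000263856) = 0.0162436.
z = (0.1091877 − 0.1519700)/0.0162436 = -0.0427823/0.0162436 = -2.6338.
p-value = P(Z > -2.634) ≈ 0.9958; since p > α = 0.025, fail to reject H₀.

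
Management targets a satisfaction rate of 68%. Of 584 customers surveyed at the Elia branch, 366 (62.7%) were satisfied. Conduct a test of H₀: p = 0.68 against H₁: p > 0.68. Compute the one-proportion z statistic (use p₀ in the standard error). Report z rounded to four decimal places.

p̂ = 366/584 ≈ 0.626712.
SE = √(p₀(1−p₀)/n) = √(0.2176/584) = 0.019303.
z = (0.626712 − 0.68)/0.019303 = -0.053288/0.019303 = -2.7606.

z = -2.7606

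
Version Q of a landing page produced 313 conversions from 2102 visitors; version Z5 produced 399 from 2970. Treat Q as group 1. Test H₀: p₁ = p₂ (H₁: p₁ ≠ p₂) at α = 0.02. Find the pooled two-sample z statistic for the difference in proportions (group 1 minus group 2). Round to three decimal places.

z = 1.471

p̂₁ = 313/2102 = 0.148906, p̂₂ = 399/2970 = 0.134343.
Pooled p̂ = (313+399)/(2102+2970) = 712/5072 = 0.140379.
SE = √(0.120672 × 0.000812438) = 0.009901.
z = (0.148906 − 0.134343)/0.009901 = 0.014563/0.009901 = 1.471.
p-value = 2·P(Z > 1.471) ≈ 0.1414; since p > α = 0.02, fail to reject H₀.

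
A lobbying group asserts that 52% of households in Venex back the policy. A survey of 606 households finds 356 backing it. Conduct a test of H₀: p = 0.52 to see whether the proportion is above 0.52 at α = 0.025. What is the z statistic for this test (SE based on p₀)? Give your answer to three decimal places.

p̂ = 356/606 = 0.587459.
Standard error under H₀: √(0.52×0.48/606) = 0.020295.
z = (0.587459 − 0.52)/0.020295 = 0.067459/0.020295 = 3.324.
p-value = P(Z > 3.324) ≈ 0.0004; since p < α = 0.025, reject H₀.

z = 3.324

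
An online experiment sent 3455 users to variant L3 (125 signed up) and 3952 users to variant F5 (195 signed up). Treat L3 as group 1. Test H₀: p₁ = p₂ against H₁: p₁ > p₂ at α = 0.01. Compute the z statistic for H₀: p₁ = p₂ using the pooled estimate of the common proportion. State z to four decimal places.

p̂₁ = 125/3455 ≈ 0.03617945, p̂₂ = 195/3952 ≈ 0.04934211.
Pooled p̂ = (125+195)/(3455+3952) = 320/7407 = 0.04320238.
SE = √(p̂(1−p̂)(1/n₁+1/n₂)) = √(0.04320238·0.95679762·0.000542472) = √(2.24236e-05) = 0.00473535.
z = (0.03617945 − 0.04934211)/0.00473535 = -0.01316266/0.00473535 = -2.7797.
p-value = P(Z > -2.780) ≈ 0.9973; since p > α = 0.01, fail to reject H₀.

z = -2.7797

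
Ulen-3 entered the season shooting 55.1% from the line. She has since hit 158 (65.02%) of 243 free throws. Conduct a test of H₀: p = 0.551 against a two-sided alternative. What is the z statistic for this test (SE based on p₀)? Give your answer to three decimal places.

p̂ = 158/243 ≈ 0.65021.
Standard error under H₀: √(0.551×0.449/243) = 0.03191.
z = (0.65021 − 0.551)/0.03191 = 0.09921/0.03191 = 3.109.
p-value = 2·P(Z > 3.109) ≈ 0.0019.

z = 3.109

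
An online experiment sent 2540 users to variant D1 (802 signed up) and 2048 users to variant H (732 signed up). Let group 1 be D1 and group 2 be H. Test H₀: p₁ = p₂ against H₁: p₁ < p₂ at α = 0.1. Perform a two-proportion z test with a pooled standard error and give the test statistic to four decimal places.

p̂₁ = 802/2540 = 0.3157480, p̂₂ = 732/2048 = 0.3574219.
Pooled p̂ = (802+732)/(2540+2048) = 1534/4588 = 0.3343505.
SE = √(0.22256 × 0.000881982) = 0.0140105.
z = (0.3157480 − 0.3574219)/0.0140105 = -0.0416739/0.0140105 = -2.9745.
p-value = P(Z < -2.974) ≈ 0.0015. With α = 0.1, reject H₀.

z = -2.9745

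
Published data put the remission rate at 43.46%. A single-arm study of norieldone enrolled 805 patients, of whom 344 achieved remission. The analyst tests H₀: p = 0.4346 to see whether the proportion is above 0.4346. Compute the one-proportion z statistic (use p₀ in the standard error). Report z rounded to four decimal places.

p̂ = 344/805 ≈ 0.427329.
SE = √(p₀(1−p₀)/n) = √(0.24572/805) = 0.017471.
z = (0.427329 − 0.4346)/0.017471 = -0.007271/0.017471 = -0.4162.

z = -0.4162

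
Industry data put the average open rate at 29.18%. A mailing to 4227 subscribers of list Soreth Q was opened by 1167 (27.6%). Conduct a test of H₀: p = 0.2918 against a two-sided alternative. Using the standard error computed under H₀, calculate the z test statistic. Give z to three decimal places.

p̂ = 1167/4227 ≈ 0.276082.
Standard error under H₀: √(0.2918×0.7082/4227) = 0.006992.
z = (0.276082 − 0.2918)/0.006992 = -0.015718/0.006992 = -2.248.
Two-sided p-value ≈ 2·Φ(−2.248) = 0.0246.

z = -2.248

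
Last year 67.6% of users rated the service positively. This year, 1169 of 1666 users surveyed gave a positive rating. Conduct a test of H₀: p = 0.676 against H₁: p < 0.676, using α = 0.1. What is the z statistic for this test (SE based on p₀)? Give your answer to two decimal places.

z = 2.24

p̂ = 1169/1666 ≈ 0.70168.
Under H₀, SE = √(0.676·0.324/1666) = √(0.000131467) = 0.01147.
z = (0.70168 − 0.676)/0.01147 = 0.02568/0.01147 = 2.24.
p-value = P(Z < 2.240) ≈ 0.9874, so at α = 0.1 we fail to reject H₀.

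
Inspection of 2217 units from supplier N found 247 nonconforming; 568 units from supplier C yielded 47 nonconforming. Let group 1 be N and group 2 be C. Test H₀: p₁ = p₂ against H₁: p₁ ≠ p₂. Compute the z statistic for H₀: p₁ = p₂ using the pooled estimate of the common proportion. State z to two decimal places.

p̂₁ = 247/2217 ≈ 0.1114, p̂₂ = 47/568 ≈ 0.0827.
Pooled p̂ = (247+47)/(2217+568) = 294/2785 = 0.1056.
SE = √(0.0944214 × 0.00221162) = 0.0145.
z = (0.1114 − 0.0827)/0.0145 = 0.0287/0.0145 = 1.98.

z = 1.98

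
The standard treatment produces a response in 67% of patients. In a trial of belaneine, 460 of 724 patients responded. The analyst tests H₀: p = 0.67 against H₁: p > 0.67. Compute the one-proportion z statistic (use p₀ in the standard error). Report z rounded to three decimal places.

p̂ = 460/724 ≈ 0.63536.
Under H₀, SE = √(0.67·0.33/724) = √(0.000305387) = 0.01748.
z = (0.63536 − 0.67)/0.01748 = -0.03464/0.01748 = -1.982.

z = -1.982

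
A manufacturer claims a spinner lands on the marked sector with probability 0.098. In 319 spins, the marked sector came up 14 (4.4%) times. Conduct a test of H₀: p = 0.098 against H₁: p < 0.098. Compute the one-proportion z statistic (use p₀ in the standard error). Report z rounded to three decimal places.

z = -3.251

p̂ = 14/319 ≈ 0.043887.
Standard error under H₀: √(0.098×0.902/319) = 0.016646.
z = (0.043887 − 0.098)/0.016646 = -0.054113/0.016646 = -3.251.
p-value = P(Z < -3.251) ≈ 0.0006.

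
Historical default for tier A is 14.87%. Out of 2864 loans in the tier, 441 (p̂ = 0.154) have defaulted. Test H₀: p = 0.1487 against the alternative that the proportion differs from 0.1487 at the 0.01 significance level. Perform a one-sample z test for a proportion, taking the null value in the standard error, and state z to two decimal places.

p̂ = 441/2864 = 0.15398.
Under H₀, SE = √(0.1487·0.8513/2864) = √(4.41998e-05) = 0.00665.
z = (0.15398 − 0.1487)/0.00665 = 0.00528/0.00665 = 0.79.
p-value = 2·P(Z > 0.794) ≈ 0.4270; since p > α = 0.01, fail to reject H₀.

z = 0.79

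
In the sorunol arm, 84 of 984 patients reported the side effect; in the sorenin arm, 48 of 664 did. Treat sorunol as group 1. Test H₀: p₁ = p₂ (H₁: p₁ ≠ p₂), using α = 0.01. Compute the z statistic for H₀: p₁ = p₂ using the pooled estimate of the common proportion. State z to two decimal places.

p̂₁ = 84/984 = 0.0854, p̂₂ = 48/664 = 0.0723.
Pooled p̂ = (84+48)/(984+664) = 132/1648 = 0.0801.
SE = √(0.0736815 × 0.00252228) = 0.0136.
z = (0.0854 − 0.0723)/0.0136 = 0.0131/0.0136 = 0.96.
Two-sided p-value ≈ 2·Φ(−0.959) = 0.3374; since p > α = 0.01, fail to reject H₀.

z = 0.96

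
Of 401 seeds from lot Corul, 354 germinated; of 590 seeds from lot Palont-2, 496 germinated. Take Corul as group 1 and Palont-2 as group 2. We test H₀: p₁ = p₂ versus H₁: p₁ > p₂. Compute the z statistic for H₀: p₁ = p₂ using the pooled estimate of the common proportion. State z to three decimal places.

z = 1.863

p̂₁ = 354/401 ≈ 0.882793, p̂₂ = 496/590 ≈ 0.840678.
Pooled p̂ = (354+496)/(401+590) = 850/991 = 0.857719.
SE = √(p̂(1−p̂)(1/n₁+1/n₂)) = √(0.857719·0.142281·0.00418868) = √(0.000511173) = 0.022609.
z = (0.882793 − 0.840678)/0.022609 = 0.042115/0.022609 = 1.863.
p-value = P(Z > 1.863) ≈ 0.0312.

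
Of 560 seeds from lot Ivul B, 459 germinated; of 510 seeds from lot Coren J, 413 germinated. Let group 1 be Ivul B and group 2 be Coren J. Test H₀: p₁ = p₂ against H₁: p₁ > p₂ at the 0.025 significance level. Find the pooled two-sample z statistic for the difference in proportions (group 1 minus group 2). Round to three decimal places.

z = 0.414

p̂₁ = 459/560 ≈ 0.81964, p̂₂ = 413/510 ≈ 0.80980.
Pooled p̂ = (459+413)/(560+510) = 872/1070 = 0.81495.
SE = √(p̂(1−p̂)(1/n₁+1/n₂)) = √(0.81495·0.18505·0.0037465) = √(0.000564989) = 0.02377.
z = (0.81964 − 0.80980)/0.02377 = 0.00984/0.02377 = 0.414.
p-value = P(Z > 0.414) ≈ 0.3395, so at α = 0.025 we fail to reject H₀.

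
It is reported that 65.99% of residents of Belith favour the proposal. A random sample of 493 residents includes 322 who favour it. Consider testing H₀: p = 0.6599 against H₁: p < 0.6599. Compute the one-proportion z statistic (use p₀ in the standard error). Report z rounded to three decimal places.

z = -0.317

p̂ = 322/493 ≈ 0.65314.
SE = √(p₀(1−p₀)/n) = √(0.22443/493) = 0.02134.
z = (0.65314 − 0.6599)/0.02134 = -0.00676/0.02134 = -0.317.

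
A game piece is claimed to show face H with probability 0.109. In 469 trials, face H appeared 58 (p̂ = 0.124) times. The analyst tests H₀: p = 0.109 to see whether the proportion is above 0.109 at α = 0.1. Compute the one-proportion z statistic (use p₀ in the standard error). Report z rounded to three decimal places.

p̂ = 58/469 = 0.12367.
Standard error under H₀: √(0.109×0.891/469) = 0.01439.
z = (0.12367 − 0.109)/0.01439 = 0.01467/0.01439 = 1.019.
p-value = P(Z > 1.019) ≈ 0.1540; since p > α = 0.1, fail to reject H₀.

z = 1.019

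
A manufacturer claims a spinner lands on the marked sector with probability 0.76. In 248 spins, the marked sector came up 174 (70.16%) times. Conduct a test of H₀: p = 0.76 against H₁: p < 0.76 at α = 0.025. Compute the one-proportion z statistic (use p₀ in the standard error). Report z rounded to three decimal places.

p̂ = 174/248 ≈ 0.70161.
SE = √(p₀(1−p₀)/n) = √(0.1824/248) = 0.02712.
z = (0.70161 − 0.76)/0.02712 = -0.05839/0.02712 = -2.153.
p-value = P(Z < -2.153) ≈ 0.0157; since p < α = 0.025, reject H₀.

z = -2.153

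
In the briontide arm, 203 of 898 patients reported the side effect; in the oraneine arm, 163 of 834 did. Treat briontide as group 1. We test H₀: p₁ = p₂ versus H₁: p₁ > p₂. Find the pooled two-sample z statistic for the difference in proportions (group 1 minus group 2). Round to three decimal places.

p̂₁ = 203/898 = 0.226058, p̂₂ = 163/834 = 0.195444.
Pooled p̂ = (203+163)/(898+834) = 366/1732 = 0.211316.
SE = √(0.166662 × 0.00231263) = 0.019632.
z = (0.226058 − 0.195444)/0.019632 = 0.030614/0.019632 = 1.559.
p-value = P(Z > 1.559) ≈ 0.0595.

z = 1.559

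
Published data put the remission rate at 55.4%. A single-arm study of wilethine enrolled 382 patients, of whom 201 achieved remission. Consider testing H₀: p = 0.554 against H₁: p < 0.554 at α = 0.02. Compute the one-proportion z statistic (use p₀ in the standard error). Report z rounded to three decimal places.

p̂ = 201/382 = 0.52618.
Under H₀, SE = √(0.554·0.446/382) = √(0.000646817) = 0.02543.
z = (0.52618 − 0.554)/0.02543 = -0.02782/0.02543 = -1.094.
p-value = P(Z < -1.094) ≈ 0.1370; since p > α = 0.02, fail to reject H₀.

z = -1.094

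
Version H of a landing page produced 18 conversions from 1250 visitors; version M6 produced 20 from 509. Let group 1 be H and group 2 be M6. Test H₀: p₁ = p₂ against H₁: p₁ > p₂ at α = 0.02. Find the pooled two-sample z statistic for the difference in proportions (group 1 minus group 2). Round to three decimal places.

z = -3.256

p̂₁ = 18/1250 = 0.0144000, p̂₂ = 20/509 = 0.0392927.
Pooled p̂ = (18+20)/(1250+509) = 38/1759 = 0.0216032.
SE = √(p̂(1−p̂)(1/n₁+1/n₂)) = √(0.0216032·0.9783968·0.00276464) = √(5.84347e-05) = 0.0076443.
z = (0.0144000 − 0.0392927)/0.0076443 = -0.0248927/0.0076443 = -3.256.
p-value = P(Z > -3.256) ≈ 0.9994. With α = 0.02, fail to reject H₀.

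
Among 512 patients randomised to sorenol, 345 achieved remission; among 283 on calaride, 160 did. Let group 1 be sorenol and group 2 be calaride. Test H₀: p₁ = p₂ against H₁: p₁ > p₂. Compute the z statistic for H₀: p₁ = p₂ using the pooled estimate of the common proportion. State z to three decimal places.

z = 3.042

p̂₁ = 345/512 ≈ 0.67383, p̂₂ = 160/283 ≈ 0.56537.
Pooled p̂ = (345+160)/(512+283) = 505/795 = 0.63522.
SE = √(0.231716 × 0.00548669) = 0.03566.
z = (0.67383 − 0.56537)/0.03566 = 0.10846/0.03566 = 3.042.
p-value = P(Z > 3.042) ≈ 0.0012.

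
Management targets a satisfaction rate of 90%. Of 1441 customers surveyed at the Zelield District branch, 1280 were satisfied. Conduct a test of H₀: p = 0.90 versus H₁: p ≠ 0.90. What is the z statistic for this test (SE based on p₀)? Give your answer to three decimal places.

p̂ = 1280/1441 ≈ 0.888272.
SE = √(p₀(1−p₀)/n) = √(0.09/1441) = 0.007903.
z = (0.888272 − 0.9)/0.007903 = -0.011728/0.007903 = -1.484.

z = -1.484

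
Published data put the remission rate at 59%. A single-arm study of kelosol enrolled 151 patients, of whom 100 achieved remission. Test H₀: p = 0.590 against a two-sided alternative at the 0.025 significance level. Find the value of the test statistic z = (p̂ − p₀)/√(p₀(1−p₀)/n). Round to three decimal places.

z = 1.805

p̂ = 100/151 ≈ 0.66225.
Under H₀, SE = √(0.59·0.41/151) = √(0.00160199) = 0.04002.
z = (0.66225 − 0.59)/0.04002 = 0.07225/0.04002 = 1.805.
p-value = 2·P(Z > 1.805) ≈ 0.0710, so at α = 0.025 we fail to reject H₀.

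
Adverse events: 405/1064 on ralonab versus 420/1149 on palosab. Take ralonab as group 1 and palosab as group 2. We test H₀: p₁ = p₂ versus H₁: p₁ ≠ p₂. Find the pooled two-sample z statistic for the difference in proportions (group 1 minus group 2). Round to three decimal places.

p̂₁ = 405/1064 ≈ 0.38064, p̂₂ = 420/1149 ≈ 0.36554.
Pooled p̂ = (405+420)/(1064+1149) = 825/2213 = 0.37280.
SE = √(p̂(1−p̂)(1/n₁+1/n₂)) = √(0.37280·0.62720·0.00181017) = √(0.000423253) = 0.02057.
z = (0.38064 − 0.36554)/0.02057 = 0.01510/0.02057 = 0.734.
p-value = 2·P(Z > 0.734) ≈ 0.4629.

z = 0.734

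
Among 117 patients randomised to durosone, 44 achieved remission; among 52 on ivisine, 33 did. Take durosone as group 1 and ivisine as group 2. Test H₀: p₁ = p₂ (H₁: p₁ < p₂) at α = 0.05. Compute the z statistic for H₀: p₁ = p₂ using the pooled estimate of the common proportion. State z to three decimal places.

p̂₁ = 44/117 ≈ 0.37607, p̂₂ = 33/52 ≈ 0.63462.
Pooled p̂ = (44+33)/(117+52) = 77/169 = 0.45562.
SE = √(0.248031 × 0.0277778) = 0.08300.
z = (0.37607 − 0.63462)/0.08300 = -0.25855/0.08300 = -3.115.
p-value = P(Z < -3.115) ≈ 0.0009; since p < α = 0.05, reject H₀.

z = -3.115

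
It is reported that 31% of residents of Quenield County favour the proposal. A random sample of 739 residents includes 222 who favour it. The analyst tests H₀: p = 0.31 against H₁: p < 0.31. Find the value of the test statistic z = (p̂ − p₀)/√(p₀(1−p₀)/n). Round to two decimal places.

p̂ = 222/739 ≈ 0.3004.
SE = √(p₀(1−p₀)/n) = √(0.2139/739) = 0.0170.
z = (0.3004 − 0.31)/0.0170 = -0.0096/0.0170 = -0.56.
p-value = P(Z < -0.564) ≈ 0.2864.

z = -0.56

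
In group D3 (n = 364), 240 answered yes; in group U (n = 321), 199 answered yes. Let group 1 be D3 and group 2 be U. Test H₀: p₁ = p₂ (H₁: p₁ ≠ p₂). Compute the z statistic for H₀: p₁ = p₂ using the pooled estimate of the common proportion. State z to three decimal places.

p̂₁ = 240/364 ≈ 0.65934, p̂₂ = 199/321 ≈ 0.61994.
Pooled p̂ = (240+199)/(364+321) = 439/685 = 0.64088.
SE = √(0.230154 × 0.00586252) = 0.03673.
z = (0.65934 − 0.61994)/0.03673 = 0.03940/0.03673 = 1.073.

z = 1.073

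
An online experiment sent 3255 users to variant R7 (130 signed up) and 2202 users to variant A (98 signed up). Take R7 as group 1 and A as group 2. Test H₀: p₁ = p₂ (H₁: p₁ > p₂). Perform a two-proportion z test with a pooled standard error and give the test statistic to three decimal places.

p̂₁ = 130/3255 = 0.039939, p̂₂ = 98/2202 = 0.044505.
Pooled p̂ = (130+98)/(3255+2202) = 228/5457 = 0.041781.
SE = √(0.0400355 × 0.000761352) = 0.005521.
z = (0.039939 − 0.044505)/0.005521 = -0.004566/0.005521 = -0.827.
p-value = P(Z > -0.827) ≈ 0.7959.

z = -0.827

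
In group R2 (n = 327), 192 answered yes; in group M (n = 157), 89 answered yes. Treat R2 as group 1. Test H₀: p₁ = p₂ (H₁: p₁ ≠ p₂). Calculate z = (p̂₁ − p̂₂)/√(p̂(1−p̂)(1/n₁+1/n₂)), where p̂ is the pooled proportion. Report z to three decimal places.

z = 0.423

p̂₁ = 192/327 ≈ 0.58716, p̂₂ = 89/157 ≈ 0.56688.
Pooled p̂ = (192+89)/(327+157) = 281/484 = 0.58058.
SE = √(p̂(1−p̂)(1/n₁+1/n₂)) = √(0.58058·0.41942·0.00942753) = √(0.00229567) = 0.04791.
z = (0.58716 − 0.56688)/0.04791 = 0.02028/0.04791 = 0.423.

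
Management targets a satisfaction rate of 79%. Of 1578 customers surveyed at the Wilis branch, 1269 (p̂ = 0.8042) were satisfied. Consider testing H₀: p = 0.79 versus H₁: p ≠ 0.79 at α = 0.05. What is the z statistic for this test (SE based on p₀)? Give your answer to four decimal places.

z = 1.3832

p̂ = 1269/1578 = 0.8041825.
Under H₀, SE = √(0.79·0.21/1578) = √(0.000105133) = 0.0102534.
z = (0.8041825 − 0.79)/0.0102534 = 0.0141825/0.0102534 = 1.3832.
Two-sided p-value ≈ 2·Φ(−1.383) = 0.1666, so at α = 0.05 we fail to reject H₀.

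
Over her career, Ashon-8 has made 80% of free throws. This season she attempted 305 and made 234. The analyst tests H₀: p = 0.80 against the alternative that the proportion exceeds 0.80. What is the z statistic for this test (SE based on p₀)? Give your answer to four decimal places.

z = -1.4315

p̂ = 234/305 ≈ 0.767213.
Standard error under H₀: √(0.8×0.2/305) = 0.022904.
z = (0.767213 − 0.8)/0.022904 = -0.032787/0.022904 = -1.4315.
p-value = P(Z > -1.431) ≈ 0.9239.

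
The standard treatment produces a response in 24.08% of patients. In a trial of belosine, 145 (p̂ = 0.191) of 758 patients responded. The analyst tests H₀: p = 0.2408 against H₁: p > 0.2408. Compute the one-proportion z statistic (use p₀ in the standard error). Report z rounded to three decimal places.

z = -3.188

p̂ = 145/758 = 0.19129.
Standard error under H₀: √(0.2408×0.7592/758) = 0.01553.
z = (0.19129 − 0.2408)/0.01553 = -0.04951/0.01553 = -3.188.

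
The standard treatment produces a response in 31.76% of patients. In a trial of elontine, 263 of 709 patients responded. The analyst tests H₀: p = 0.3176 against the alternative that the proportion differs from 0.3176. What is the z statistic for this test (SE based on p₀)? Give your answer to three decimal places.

p̂ = 263/709 = 0.37094.
SE = √(p₀(1−p₀)/n) = √(0.21673/709) = 0.01748.
z = (0.37094 − 0.3176)/0.01748 = 0.05334/0.01748 = 3.051.

z = 3.051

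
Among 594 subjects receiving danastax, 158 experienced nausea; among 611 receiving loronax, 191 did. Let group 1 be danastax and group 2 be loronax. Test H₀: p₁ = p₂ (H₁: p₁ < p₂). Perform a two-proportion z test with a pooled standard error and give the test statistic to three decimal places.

p̂₁ = 158/594 ≈ 0.26599, p̂₂ = 191/611 ≈ 0.31260.
Pooled p̂ = (158+191)/(594+611) = 349/1205 = 0.28963.
SE = √(0.205743 × 0.00332016) = 0.02614.
z = (0.26599 − 0.31260)/0.02614 = -0.04661/0.02614 = -1.783.
p-value = P(Z < -1.783) ≈ 0.0373.

z = -1.783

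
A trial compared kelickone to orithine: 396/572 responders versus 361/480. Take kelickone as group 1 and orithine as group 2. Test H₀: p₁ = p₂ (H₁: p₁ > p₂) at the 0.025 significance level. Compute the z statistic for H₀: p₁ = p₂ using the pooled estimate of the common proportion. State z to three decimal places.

z = -2.150

p̂₁ = 396/572 = 0.692308, p̂₂ = 361/480 = 0.752083.
Pooled p̂ = (396+361)/(572+480) = 757/1052 = 0.719582.
SE = √(0.201784 × 0.00383159) = 0.027806.
z = (0.692308 − 0.752083)/0.027806 = -0.059775/0.027806 = -2.150.
p-value = P(Z > -2.150) ≈ 0.9842; since p > α = 0.025, fail to reject H₀.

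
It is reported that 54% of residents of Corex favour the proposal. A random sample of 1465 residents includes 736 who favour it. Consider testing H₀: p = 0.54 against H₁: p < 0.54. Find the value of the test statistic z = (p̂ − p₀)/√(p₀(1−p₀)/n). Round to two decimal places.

z = -2.89

p̂ = 736/1465 = 0.5024.
SE = √(p₀(1−p₀)/n) = √(0.2484/1465) = 0.0130.
z = (0.5024 − 0.54)/0.0130 = -0.0376/0.0130 = -2.89.
p-value = P(Z < -2.888) ≈ 0.0019.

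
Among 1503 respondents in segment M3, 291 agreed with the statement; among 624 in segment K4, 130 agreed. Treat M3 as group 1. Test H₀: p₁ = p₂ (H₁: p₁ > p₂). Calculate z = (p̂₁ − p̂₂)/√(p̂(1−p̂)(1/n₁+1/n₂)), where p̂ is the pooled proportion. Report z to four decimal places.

z = -0.7758

p̂₁ = 291/1503 ≈ 0.193613, p̂₂ = 130/624 ≈ 0.208333.
Pooled p̂ = (291+130)/(1503+624) = 421/2127 = 0.197931.
SE = √(0.158755 × 0.0022679) = 0.018975.
z = (0.193613 − 0.208333)/0.018975 = -0.014720/0.018975 = -0.7758.
p-value = P(Z > -0.776) ≈ 0.7811.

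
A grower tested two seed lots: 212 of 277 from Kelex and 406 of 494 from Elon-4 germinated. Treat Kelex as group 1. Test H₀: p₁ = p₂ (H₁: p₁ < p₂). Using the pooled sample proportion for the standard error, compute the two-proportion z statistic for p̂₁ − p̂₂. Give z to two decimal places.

z = -1.89

p̂₁ = 212/277 ≈ 0.7653, p̂₂ = 406/494 ≈ 0.8219.
Pooled p̂ = (212+406)/(277+494) = 618/771 = 0.8016.
SE = √(0.159064 × 0.0056344) = 0.0299.
z = (0.7653 − 0.8219)/0.0299 = -0.0566/0.0299 = -1.89.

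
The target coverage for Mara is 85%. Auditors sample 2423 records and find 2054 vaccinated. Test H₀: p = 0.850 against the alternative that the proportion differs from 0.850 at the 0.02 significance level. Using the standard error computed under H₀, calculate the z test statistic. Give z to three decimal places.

z = -0.316

p̂ = 2054/2423 = 0.84771.
Under H₀, SE = √(0.85·0.15/2423) = √(5.26207e-05) = 0.00725.
z = (0.84771 − 0.85)/0.00725 = -0.00229/0.00725 = -0.316.
p-value = 2·P(Z > 0.316) ≈ 0.7522. With α = 0.02, fail to reject H₀.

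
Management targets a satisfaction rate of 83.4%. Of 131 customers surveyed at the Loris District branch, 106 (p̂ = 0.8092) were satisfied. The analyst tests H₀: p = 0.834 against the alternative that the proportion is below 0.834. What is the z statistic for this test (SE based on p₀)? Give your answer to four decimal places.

z = -0.7641

p̂ = 106/131 ≈ 0.809160.
SE = √(p₀(1−p₀)/n) = √(0.13844/131) = 0.032509.
z = (0.809160 − 0.834)/0.032509 = -0.024840/0.032509 = -0.7641.
p-value = P(Z < -0.764) ≈ 0.2224.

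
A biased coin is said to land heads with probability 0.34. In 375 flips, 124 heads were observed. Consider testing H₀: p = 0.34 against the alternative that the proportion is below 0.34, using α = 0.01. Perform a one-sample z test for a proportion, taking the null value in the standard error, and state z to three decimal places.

z = -0.382

p̂ = 124/375 ≈ 0.330667.
SE = √(p₀(1−p₀)/n) = √(0.2244/375) = 0.024462.
z = (0.330667 − 0.34)/0.024462 = -0.009333/0.024462 = -0.382.
p-value = P(Z < -0.382) ≈ 0.3514, so at α = 0.01 we fail to reject H₀.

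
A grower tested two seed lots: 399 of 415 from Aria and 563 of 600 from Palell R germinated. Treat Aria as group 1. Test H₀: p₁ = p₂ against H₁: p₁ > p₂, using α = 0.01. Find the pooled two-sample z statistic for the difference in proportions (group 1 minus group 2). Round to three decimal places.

p̂₁ = 399/415 = 0.961446, p̂₂ = 563/600 = 0.938333.
Pooled p̂ = (399+563)/(415+600) = 962/1015 = 0.947783.
SE = √(p̂(1−p̂)(1/n₁+1/n₂)) = √(0.947783·0.052217·0.00407631) = √(0.000201737) = 0.014203.
z = (0.961446 − 0.938333)/0.014203 = 0.023113/0.014203 = 1.627.
p-value = P(Z > 1.627) ≈ 0.0518. With α = 0.01, fail to reject H₀.

z = 1.627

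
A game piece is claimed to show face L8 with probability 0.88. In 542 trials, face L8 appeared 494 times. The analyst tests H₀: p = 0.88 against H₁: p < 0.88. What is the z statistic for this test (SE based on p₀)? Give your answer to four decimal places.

p̂ = 494/542 = 0.911439.
Under H₀, SE = √(0.88·0.12/542) = √(0.000194834) = 0.013958.
z = (0.911439 − 0.88)/0.013958 = 0.031439/0.013958 = 2.2524.
p-value = P(Z < 2.252) ≈ 0.9879.

z = 2.2524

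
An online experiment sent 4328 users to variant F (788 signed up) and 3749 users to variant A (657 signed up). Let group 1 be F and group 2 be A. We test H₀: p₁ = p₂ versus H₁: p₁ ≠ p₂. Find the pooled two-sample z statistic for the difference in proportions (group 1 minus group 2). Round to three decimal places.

p̂₁ = 788/4328 ≈ 0.18207, p̂₂ = 657/3749 ≈ 0.17525.
Pooled p̂ = (788+657)/(4328+3749) = 1445/8077 = 0.17890.
SE = √(p̂(1−p̂)(1/n₁+1/n₂)) = √(0.17890·0.82110·0.000497791) = √(7.31239e-05) = 0.00855.
z = (0.18207 − 0.17525)/0.00855 = 0.00682/0.00855 = 0.798.

z = 0.798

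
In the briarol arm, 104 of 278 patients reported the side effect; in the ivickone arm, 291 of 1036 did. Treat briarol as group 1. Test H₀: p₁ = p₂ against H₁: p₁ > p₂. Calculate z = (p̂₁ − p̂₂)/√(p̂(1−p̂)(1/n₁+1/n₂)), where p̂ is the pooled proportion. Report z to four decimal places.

p̂₁ = 104/278 ≈ 0.374101, p̂₂ = 291/1036 ≈ 0.280888.
Pooled p̂ = (104+291)/(278+1036) = 395/1314 = 0.300609.
SE = √(p̂(1−p̂)(1/n₁+1/n₂)) = √(0.300609·0.699391·0.00456237) = √(0.000959208) = 0.030971.
z = (0.374101 − 0.280888)/0.030971 = 0.093213/0.030971 = 3.0097.
p-value = P(Z > 3.010) ≈ 0.0013.

z = 3.0097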